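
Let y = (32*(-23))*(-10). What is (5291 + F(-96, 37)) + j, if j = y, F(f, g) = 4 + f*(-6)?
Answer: 13231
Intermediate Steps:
F(f, g) = 4 - 6*f
y = 7360 (y = -736*(-10) = 7360)
j = 7360
(5291 + F(-96, 37)) + j = (5291 + (4 - 6*(-96))) + 7360 = (5291 + (4 + 576)) + 7360 = (5291 + 580) + 7360 = 5871 + 7360 = 13231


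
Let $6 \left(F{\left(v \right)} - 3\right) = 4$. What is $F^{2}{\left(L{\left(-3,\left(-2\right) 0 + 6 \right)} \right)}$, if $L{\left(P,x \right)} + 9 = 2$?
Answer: $\frac{121}{9} \approx 13.444$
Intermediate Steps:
$L{\left(P,x \right)} = -7$ ($L{\left(P,x \right)} = -9 + 2 = -7$)
$F{\left(v \right)} = \frac{11}{3}$ ($F{\left(v \right)} = 3 + \frac{1}{6} \cdot 4 = 3 + \frac{2}{3} = \frac{11}{3}$)
$F^{2}{\left(L{\left(-3,\left(-2\right) 0 + 6 \right)} \right)} = \left(\frac{11}{3}\right)^{2} = \frac{121}{9}$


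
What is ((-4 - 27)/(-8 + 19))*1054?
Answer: -32674/11 ≈ -2970.4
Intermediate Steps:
((-4 - 27)/(-8 + 19))*1054 = -31/11*1054 = -32674/11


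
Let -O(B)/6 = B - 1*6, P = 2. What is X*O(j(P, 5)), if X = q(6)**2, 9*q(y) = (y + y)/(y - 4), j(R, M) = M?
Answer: 8/3 ≈ 2.6667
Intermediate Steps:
q(y) = 2*y/(9*(-4 + y)) (q(y) = ((y + y)/(y - 4))/9 = ((2*y)/(-4 + y))/9 = (2*y/(-4 + y))/9 = 2*y/(9*(-4 + y)))
X = 4/9 (X = ((2/9)*6/(-4 + 6))**2 = ((2/9)*6/2)**2 = ((2/9)*6*(1/2))**2 = (2/3)**2 = 4/9 ≈ 0.44444)
O(B) = 36 - 6*B (O(B) = -6*(B - 1*6) = -6*(B - 6) = -6*(-6 + B) = 36 - 6*B)
X*O(j(P, 5)) = 4*(36 - 6*5)/9 = 4*(36 - 30)/9 = (4/9)*6 = 8/3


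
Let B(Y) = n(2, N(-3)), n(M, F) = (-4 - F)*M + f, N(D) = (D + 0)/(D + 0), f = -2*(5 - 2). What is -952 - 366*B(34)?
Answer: 4904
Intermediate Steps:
f = -6 (f = -2*3 = -6)
N(D) = 1 (N(D) = D/D = 1)
n(M, F) = -6 + M*(-4 - F) (n(M, F) = (-4 - F)*M - 6 = M*(-4 - F) - 6 = -6 + M*(-4 - F))
B(Y) = -16 (B(Y) = -6 - 4*2 - 1*1*2 = -6 - 8 - 2 = -16)
-952 - 366*B(34) = -952 - 366*(-16) = -952 + 5856 = 4904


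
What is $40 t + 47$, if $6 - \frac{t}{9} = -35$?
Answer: $14807$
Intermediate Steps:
$t = 369$ ($t = 54 - -315 = 54 + 315 = 369$)
$40 t + 47 = 40 \cdot 369 + 47 = 14760 + 47 = 14807$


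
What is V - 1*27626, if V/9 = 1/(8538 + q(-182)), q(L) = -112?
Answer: -232776667/8426 ≈ -27626.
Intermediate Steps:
V = 9/8426 (V = 9/(8538 - 112) = 9/8426 ≈ 0.0010681)
V - 1*27626 = 9/8426 - 1*27626 = 9/8426 - 27626 = -232776667/8426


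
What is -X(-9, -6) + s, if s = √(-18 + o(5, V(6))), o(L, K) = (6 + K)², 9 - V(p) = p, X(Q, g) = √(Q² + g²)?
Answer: -3*√13 + 3*√7 ≈ -2.8794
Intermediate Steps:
V(p) = 9 - p
s = 3*√7 (s = √(-18 + (6 + (9 - 1*6))²) = √(-18 + (6 + (9 - 6))²) = √(-18 + (6 + 3)²) = √(-18 + 9²) = √(-18 + 81) = √63 = 3*√7 ≈ 7.9373)
-X(-9, -6) + s = -√((-9)² + (-6)²) + 3*√7 = -√(81 + 36) + 3*√7 = -√117 + 3*√7 = -3*√13 + 3*√7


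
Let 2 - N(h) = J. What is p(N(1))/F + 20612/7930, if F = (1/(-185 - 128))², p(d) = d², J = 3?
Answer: 388457391/3965 ≈ 97972.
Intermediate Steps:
N(h) = -1 (N(h) = 2 - 1*3 = 2 - 3 = -1)
F = 1/97969 (F = (1/(-313))² = (-1/313)² = 1/97969 ≈ 1.0207e-5)
p(N(1))/F + 20612/7930 = (-1)²/(1/97969) + 20612/7930 = 1*97969 + 20612*(1/7930) = 97969 + 10306/3965 = 388457391/3965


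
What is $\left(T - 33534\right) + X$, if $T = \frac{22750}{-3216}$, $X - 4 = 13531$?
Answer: $- \frac{32169767}{1608} \approx -20006.0$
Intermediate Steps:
$X = 13535$ ($X = 4 + 13531 = 13535$)
$T = - \frac{11375}{1608}$ ($T = 22750 \left(- \frac{1}{3216}\right) = - \frac{11375}{1608} \approx -7.074$)
$\left(T - 33534\right) + X = \left(- \frac{11375}{1608} - 33534\right) + 13535 = - \frac{53934047}{1608} + 13535 = - \frac{32169767}{1608}$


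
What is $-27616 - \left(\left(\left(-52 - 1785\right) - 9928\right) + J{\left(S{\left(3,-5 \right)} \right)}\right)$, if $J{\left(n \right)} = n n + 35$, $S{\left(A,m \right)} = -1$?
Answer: $-15887$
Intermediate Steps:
$J{\left(n \right)} = 35 + n^{2}$ ($J{\left(n \right)} = n^{2} + 35 = 35 + n^{2}$)
$-27616 - \left(\left(\left(-52 - 1785\right) - 9928\right) + J{\left(S{\left(3,-5 \right)} \right)}\right) = -27616 - \left(\left(\left(-52 - 1785\right) - 9928\right) + \left(35 + \left(-1\right)^{2}\right)\right) = -27616 - \left(\left(\left(-52 - 1785\right) - 9928\right) + \left(35 + 1\right)\right) = -27616 - \left(\left(-1837 - 9928\right) + 36\right) = -27616 - \left(-11765 + 36\right) = -27616 - -11729 = -27616 + 11729 = -15887$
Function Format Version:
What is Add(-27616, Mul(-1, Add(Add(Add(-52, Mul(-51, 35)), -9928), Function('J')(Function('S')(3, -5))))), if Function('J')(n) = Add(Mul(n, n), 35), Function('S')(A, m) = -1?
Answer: -15887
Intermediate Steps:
Function('J')(n) = Add(35, Pow(n, 2)) (Function('J')(n) = Add(Pow(n, 2), 35) = Add(35, Pow(n, 2)))
Add(-27616, Mul(-1, Add(Add(Add(-52, Mul(-51, 35)), -9928), Function('J')(Function('S')(3, -5))))) = Add(-27616, Mul(-1, Add(Add(Add(-52, Mul(-51, 35)), -9928), Add(35, Pow(-1, 2))))) = Add(-27616, Mul(-1, Add(Add(Add(-52, -1785), -9928), Add(35, 1)))) = Add(-27616, Mul(-1, Add(Add(-1837, -9928), 36))) = Add(-27616, Mul(-1, Add(-11765, 36))) = Add(-27616, Mul(-1, -11729)) = Add(-27616, 11729) = -15887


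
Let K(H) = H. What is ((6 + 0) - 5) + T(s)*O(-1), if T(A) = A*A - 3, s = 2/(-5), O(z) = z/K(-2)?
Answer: -21/50 ≈ -0.42000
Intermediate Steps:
O(z) = -z/2 (O(z) = z/(-2) = z*(-1/2) = -z/2)
s = -2/5 (s = 2*(-1/5) = -2/5 ≈ -0.40000)
T(A) = -3 + A**2 (T(A) = A**2 - 3 = -3 + A**2)
((6 + 0) - 5) + T(s)*O(-1) = ((6 + 0) - 5) + (-3 + (-2/5)**2)*(-1/2*(-1)) = (6 - 5) + (-3 + 4/25)*(1/2) = 1 - 71/25*1/2 = 1 - 71/50 = -21/50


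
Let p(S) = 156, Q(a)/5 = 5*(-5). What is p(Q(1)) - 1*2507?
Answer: -2351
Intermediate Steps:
Q(a) = -125 (Q(a) = 5*(5*(-5)) = 5*(-25) = -125)
p(Q(1)) - 1*2507 = 156 - 1*2507 = 156 - 2507 = -2351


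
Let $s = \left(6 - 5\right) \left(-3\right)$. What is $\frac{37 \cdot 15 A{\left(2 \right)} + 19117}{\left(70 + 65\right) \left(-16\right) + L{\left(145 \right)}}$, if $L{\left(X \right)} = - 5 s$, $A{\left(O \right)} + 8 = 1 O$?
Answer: $- \frac{15787}{2145} \approx -7.3599$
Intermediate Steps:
$A{\left(O \right)} = -8 + O$ ($A{\left(O \right)} = -8 + 1 O = -8 + O$)
$s = -3$ ($s = 1 \left(-3\right) = -3$)
$L{\left(X \right)} = 15$ ($L{\left(X \right)} = \left(-5\right) \left(-3\right) = 15$)
$\frac{37 \cdot 15 A{\left(2 \right)} + 19117}{\left(70 + 65\right) \left(-16\right) + L{\left(145 \right)}} = \frac{37 \cdot 15 \left(-8 + 2\right) + 19117}{\left(70 + 65\right) \left(-16\right) + 15} = \frac{555 \left(-6\right) + 19117}{135 \left(-16\right) + 15} = \frac{-3330 + 19117}{-2160 + 15} = \frac{15787}{-2145} = 15787 \left(- \frac{1}{2145}\right) = - \frac{15787}{2145}$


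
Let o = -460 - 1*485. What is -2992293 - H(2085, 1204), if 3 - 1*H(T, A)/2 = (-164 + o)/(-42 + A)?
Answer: -1738526828/581 ≈ -2.9923e+6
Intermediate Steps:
o = -945 (o = -460 - 485 = -945)
H(T, A) = 6 + 2218/(-42 + A) (H(T, A) = 6 - 2*(-164 - 945)/(-42 + A) = 6 - (-2218)/(-42 + A) = 6 + 2218/(-42 + A))
-2992293 - H(2085, 1204) = -2992293 - 2*(983 + 3*1204)/(-42 + 1204) = -2992293 - 2*(983 + 3612)/1162 = -2992293 - 2*4595/1162 = -2992293 - 1*4595/581 = -2992293 - 4595/581 = -1738526828/581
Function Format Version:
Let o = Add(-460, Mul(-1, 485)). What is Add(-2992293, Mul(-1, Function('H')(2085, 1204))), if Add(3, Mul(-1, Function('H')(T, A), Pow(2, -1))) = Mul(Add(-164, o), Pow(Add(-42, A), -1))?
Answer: Rational(-1738526828, 581) ≈ -2.9923e+6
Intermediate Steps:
o = -945 (o = Add(-460, -485) = -945)
Function('H')(T, A) = Add(6, Mul(2218, Pow(Add(-42, A), -1))) (Function('H')(T, A) = Add(6, Mul(-2, Mul(Add(-164, -945), Pow(Add(-42, A), -1)))) = Add(6, Mul(-2, Mul(-1109, Pow(Add(-42, A), -1)))) = Add(6, Mul(2218, Pow(Add(-42, A), -1))))
Add(-2992293, Mul(-1, Function('H')(2085, 1204))) = Add(-2992293, Mul(-1, Mul(2, Pow(Add(-42, 1204), -1), Add(983, Mul(3, 1204))))) = Add(-2992293, Mul(-1, Mul(2, Pow(1162, -1), Add(983, 3612)))) = Add(-2992293, Mul(-1, Mul(2, Rational(1, 1162), 4595))) = Add(-2992293, Mul(-1, Rational(4595, 581))) = Add(-2992293, Rational(-4595, 581)) = Rational(-1738526828, 581)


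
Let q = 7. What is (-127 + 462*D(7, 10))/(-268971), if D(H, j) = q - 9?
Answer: 1051/268971 ≈ 0.0039075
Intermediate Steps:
D(H, j) = -2 (D(H, j) = 7 - 9 = -2)
(-127 + 462*D(7, 10))/(-268971) = (-127 + 462*(-2))/(-268971) = (-127 - 924)*(-1/268971) = -1051*(-1/268971) = 1051/268971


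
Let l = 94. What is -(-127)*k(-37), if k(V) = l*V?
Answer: -441706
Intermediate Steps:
k(V) = 94*V
-(-127)*k(-37) = -(-127)*94*(-37) = -(-127)*(-3478) = -127*3478 = -441706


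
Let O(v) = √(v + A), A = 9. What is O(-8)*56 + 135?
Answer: 191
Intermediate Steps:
O(v) = √(9 + v) (O(v) = √(v + 9) = √(9 + v))
O(-8)*56 + 135 = √(9 - 8)*56 + 135 = √1*56 + 135 = 1*56 + 135 = 56 + 135 = 191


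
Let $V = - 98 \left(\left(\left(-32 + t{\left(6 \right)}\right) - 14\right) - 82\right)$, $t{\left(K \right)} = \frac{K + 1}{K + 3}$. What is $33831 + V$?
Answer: $\frac{416689}{9} \approx 46299.0$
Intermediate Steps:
$t{\left(K \right)} = \frac{1 + K}{3 + K}$
$V = \frac{112210}{9}$ ($V = - 98 \left(\left(\left(-32 + \frac{1 + 6}{3 + 6}\right) - 14\right) - 82\right) = - 98 \left(\left(\left(-32 + \frac{1}{9} \cdot 7\right) - 14\right) - 82\right) = - 98 \left(\left(\left(-32 + \frac{7}{9}\right) - 14\right) - 82\right) = - 98 \left(\left(- \frac{281}{9} - 14\right) - 82\right) = - 98 \left(- \frac{407}{9} - 82\right) = \left(-98\right) \left(- \frac{1145}{9}\right) = \frac{112210}{9} \approx 12468.0$)
$33831 + V = 33831 + \frac{112210}{9} = \frac{416689}{9}$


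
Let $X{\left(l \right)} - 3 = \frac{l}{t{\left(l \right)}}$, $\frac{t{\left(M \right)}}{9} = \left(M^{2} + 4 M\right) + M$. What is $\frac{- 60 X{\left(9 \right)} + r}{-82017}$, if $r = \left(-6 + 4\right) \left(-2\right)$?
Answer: $\frac{3706}{1722357} \approx 0.0021517$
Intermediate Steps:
$t{\left(M \right)} = 9 M^{2} + 45 M$ ($t{\left(M \right)} = 9 \left(\left(M^{2} + 4 M\right) + M\right) = 9 \left(M^{2} + 5 M\right) = 9 M^{2} + 45 M$)
$r = 4$ ($r = \left(-2\right) \left(-2\right) = 4$)
$X{\left(l \right)} = 3 + \frac{1}{9 \left(5 + l\right)}$ ($X{\left(l \right)} = 3 + \frac{l}{9 l \left(5 + l\right)} = 3 + l \frac{1}{9 l \left(5 + l\right)} = 3 + \frac{1}{9 \left(5 + l\right)}$)
$\frac{- 60 X{\left(9 \right)} + r}{-82017} = \frac{- 60 \frac{136 + 27 \cdot 9}{9 \left(5 + 9\right)} + 4}{-82017} = \left(- 60 \frac{136 + 243}{9 \cdot 14} + 4\right) \left(- \frac{1}{82017}\right) = \left(- 60 \cdot \frac{1}{9} \cdot \frac{1}{14} \cdot 379 + 4\right) \left(- \frac{1}{82017}\right) = \left(\left(-60\right) \frac{379}{126} + 4\right) \left(- \frac{1}{82017}\right) = \left(- \frac{3790}{21} + 4\right) \left(- \frac{1}{82017}\right) = \left(- \frac{3706}{21}\right) \left(- \frac{1}{82017}\right) = \frac{3706}{1722357}$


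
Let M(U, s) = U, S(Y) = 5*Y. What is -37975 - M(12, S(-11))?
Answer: -37987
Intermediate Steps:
-37975 - M(12, S(-11)) = -37975 - 1*12 = -37975 - 12 = -37987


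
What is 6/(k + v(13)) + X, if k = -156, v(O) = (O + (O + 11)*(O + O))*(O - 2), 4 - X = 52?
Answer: -328842/6851 ≈ -47.999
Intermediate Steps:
X = -48 (X = 4 - 1*52 = 4 - 52 = -48)
v(O) = (-2 + O)*(O + 2*O*(11 + O)) (v(O) = (O + (11 + O)*(2*O))*(-2 + O) = (O + 2*O*(11 + O))*(-2 + O) = (-2 + O)*(O + 2*O*(11 + O)))
6/(k + v(13)) + X = 6/(-156 + 13*(-46 + 2*13**2 + 19*13)) - 48 = 6/(-156 + 13*(-46 + 2*169 + 247)) - 48 = 6/(-156 + 13*(-46 + 338 + 247)) - 48 = 6/(-156 + 13*539) - 48 = 6/(-156 + 7007) - 48 = 6/6851 - 48 = -328842/6851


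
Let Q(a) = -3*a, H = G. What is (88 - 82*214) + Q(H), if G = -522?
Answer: -15894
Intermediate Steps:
H = -522
(88 - 82*214) + Q(H) = (88 - 82*214) - 3*(-522) = (88 - 17548) + 1566 = -17460 + 1566 = -15894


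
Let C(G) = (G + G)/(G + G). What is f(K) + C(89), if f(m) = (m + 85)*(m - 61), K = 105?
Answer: 8361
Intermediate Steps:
C(G) = 1 (C(G) = (2*G)/((2*G)) = (2*G)*(1/(2*G)) = 1)
f(m) = (-61 + m)*(85 + m) (f(m) = (85 + m)*(-61 + m) = (-61 + m)*(85 + m))
f(K) + C(89) = (-5185 + 105**2 + 24*105) + 1 = (-5185 + 11025 + 2520) + 1 = 8360 + 1 = 8361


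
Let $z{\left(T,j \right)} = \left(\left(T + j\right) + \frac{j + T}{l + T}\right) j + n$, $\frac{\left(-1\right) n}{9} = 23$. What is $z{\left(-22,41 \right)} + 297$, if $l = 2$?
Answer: $\frac{16601}{20} \approx 830.05$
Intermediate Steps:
$n = -207$ ($n = \left(-9\right) 23 = -207$)
$z{\left(T,j \right)} = -207 + j \left(T + j + \frac{T + j}{2 + T}\right)$ ($z{\left(T,j \right)} = \left(\left(T + j\right) + \frac{j + T}{2 + T}\right) j - 207 = \left(\left(T + j\right) + \frac{T + j}{2 + T}\right) j - 207 = \left(T + j + \frac{T + j}{2 + T}\right) j - 207 = j \left(T + j + \frac{T + j}{2 + T}\right) - 207 = -207 + j \left(T + j + \frac{T + j}{2 + T}\right)$)
$z{\left(-22,41 \right)} + 297 = \frac{-414 - -4554 + 3 \cdot 41^{2} - 22 \cdot 41^{2} + 41 \left(-22\right)^{2} + 3 \left(-22\right) 41}{2 - 22} + 297 = \frac{-414 + 4554 + 3 \cdot 1681 - 36982 + 41 \cdot 484 - 2706}{-20} + 297 = - \frac{-414 + 4554 + 5043 - 36982 + 19844 - 2706}{20} + 297 = \left(- \frac{1}{20}\right) \left(-10661\right) + 297 = \frac{10661}{20} + 297 = \frac{16601}{20}$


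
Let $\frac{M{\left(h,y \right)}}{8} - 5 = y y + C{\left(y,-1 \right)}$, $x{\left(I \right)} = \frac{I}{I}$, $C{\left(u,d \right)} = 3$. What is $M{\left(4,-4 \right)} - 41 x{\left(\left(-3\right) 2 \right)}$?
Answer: $151$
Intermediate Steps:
$x{\left(I \right)} = 1$
$M{\left(h,y \right)} = 64 + 8 y^{2}$ ($M{\left(h,y \right)} = 40 + 8 \left(y y + 3\right) = 40 + 8 \left(y^{2} + 3\right) = 40 + 8 \left(3 + y^{2}\right) = 40 + \left(24 + 8 y^{2}\right) = 64 + 8 y^{2}$)
$M{\left(4,-4 \right)} - 41 x{\left(\left(-3\right) 2 \right)} = \left(64 + 8 \left(-4\right)^{2}\right) - 41 = \left(64 + 8 \cdot 16\right) - 41 = \left(64 + 128\right) - 41 = 192 - 41 = 151$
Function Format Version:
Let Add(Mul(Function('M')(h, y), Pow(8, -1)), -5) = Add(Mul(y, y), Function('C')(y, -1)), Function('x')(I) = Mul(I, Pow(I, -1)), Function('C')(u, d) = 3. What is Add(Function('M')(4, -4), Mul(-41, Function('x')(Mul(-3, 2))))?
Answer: 151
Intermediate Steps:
Function('x')(I) = 1
Function('M')(h, y) = Add(64, Mul(8, Pow(y, 2))) (Function('M')(h, y) = Add(40, Mul(8, Add(Mul(y, y), 3))) = Add(40, Mul(8, Add(Pow(y, 2), 3))) = Add(40, Mul(8, Add(3, Pow(y, 2)))) = Add(40, Add(24, Mul(8, Pow(y, 2)))) = Add(64, Mul(8, Pow(y, 2))))
Add(Function('M')(4, -4), Mul(-41, Function('x')(Mul(-3, 2)))) = Add(Add(64, Mul(8, Pow(-4, 2))), Mul(-41, 1)) = Add(Add(64, Mul(8, 16)), -41) = Add(Add(64, 128), -41) = Add(192, -41) = 151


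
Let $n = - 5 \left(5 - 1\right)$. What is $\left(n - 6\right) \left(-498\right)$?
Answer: $12948$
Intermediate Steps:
$n = -20$ ($n = \left(-5\right) 4 = -20$)
$\left(n - 6\right) \left(-498\right) = \left(-20 - 6\right) \left(-498\right) = \left(-26\right) \left(-498\right) = 12948$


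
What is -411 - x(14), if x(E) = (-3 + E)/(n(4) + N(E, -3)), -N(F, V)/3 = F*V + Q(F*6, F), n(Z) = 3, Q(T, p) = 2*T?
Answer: -154114/375 ≈ -410.97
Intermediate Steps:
N(F, V) = -36*F - 3*F*V (N(F, V) = -3*(F*V + 2*(F*6)) = -3*(F*V + 2*(6*F)) = -3*(F*V + 12*F) = -3*(12*F + F*V) = -36*F - 3*F*V)
x(E) = (-3 + E)/(3 - 27*E) (x(E) = (-3 + E)/(3 + 3*E*(-12 - 1*(-3))) = (-3 + E)/(3 + 3*E*(-12 + 3)) = (-3 + E)/(3 + 3*E*(-9)) = (-3 + E)/(3 - 27*E))
-411 - x(14) = -411 - (3 - 1*14)/(3*(-1 + 9*14)) = -411 - (3 - 14)/(3*(-1 + 126)) = -411 - (-11)/(3*125) = -411 - 1*(-11/375) = -411 + 11/375 = -154114/375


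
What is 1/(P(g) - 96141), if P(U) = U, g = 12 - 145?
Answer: -1/96274 ≈ -1.0387e-5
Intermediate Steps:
g = -133
1/(P(g) - 96141) = 1/(-133 - 96141) = 1/(-96274) = -1/96274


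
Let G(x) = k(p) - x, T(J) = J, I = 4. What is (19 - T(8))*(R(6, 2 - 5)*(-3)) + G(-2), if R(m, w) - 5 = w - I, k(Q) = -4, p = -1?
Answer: 64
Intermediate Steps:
R(m, w) = 1 + w (R(m, w) = 5 + (w - 1*4) = 5 + (w - 4) = 5 + (-4 + w) = 1 + w)
G(x) = -4 - x
(19 - T(8))*(R(6, 2 - 5)*(-3)) + G(-2) = (19 - 1*8)*((1 + (2 - 5))*(-3)) + (-4 - 1*(-2)) = (19 - 8)*((1 - 3)*(-3)) + (-4 + 2) = 11*(-2*(-3)) - 2 = 11*6 - 2 = 66 - 2 = 64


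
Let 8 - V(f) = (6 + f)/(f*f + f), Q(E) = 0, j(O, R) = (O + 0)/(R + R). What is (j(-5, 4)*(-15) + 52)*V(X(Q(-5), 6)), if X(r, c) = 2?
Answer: 2455/6 ≈ 409.17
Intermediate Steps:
j(O, R) = O/(2*R) (j(O, R) = O/((2*R)) = O*(1/(2*R)) = O/(2*R))
V(f) = 8 - (6 + f)/(f + f²) (V(f) = 8 - (6 + f)/(f*f + f) = 8 - (6 + f)/(f² + f) = 8 - (6 + f)/(f + f²))
(j(-5, 4)*(-15) + 52)*V(X(Q(-5), 6)) = (((½)*(-5)/4)*(-15) + 52)*((-6 + 7*2 + 8*2²)/(2*(1 + 2))) = (((½)*(-5)*(¼))*(-15) + 52)*((½)*(-6 + 14 + 8*4)/3) = (-5/8*(-15) + 52)*((½)*(⅓)*(-6 + 14 + 32)) = (75/8 + 52)*((½)*(⅓)*40) = (491/8)*(20/3) = 2455/6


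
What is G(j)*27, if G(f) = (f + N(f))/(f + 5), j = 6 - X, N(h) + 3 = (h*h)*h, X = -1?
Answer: 3123/4 ≈ 780.75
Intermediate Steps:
N(h) = -3 + h³ (N(h) = -3 + (h*h)*h = -3 + h²*h = -3 + h³)
j = 7 (j = 6 - 1*(-1) = 6 + 1 = 7)
G(f) = (-3 + f + f³)/(5 + f) (G(f) = (f + (-3 + f³))/(f + 5) = (-3 + f + f³)/(5 + f))
G(j)*27 = ((-3 + 7 + 7³)/(5 + 7))*27 = ((-3 + 7 + 343)/12)*27 = ((1/12)*347)*27 = (347/12)*27 = 3123/4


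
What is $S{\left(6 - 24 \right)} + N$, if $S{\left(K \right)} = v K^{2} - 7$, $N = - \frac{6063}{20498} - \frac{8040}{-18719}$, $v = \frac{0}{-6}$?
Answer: $- \frac{2634603811}{383702062} \approx -6.8663$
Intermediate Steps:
$v = 0$ ($v = 0 \left(- \frac{1}{6}\right) = 0$)
$N = \frac{51310623}{383702062}$ ($N = \left(-6063\right) \frac{1}{20498} - - \frac{8040}{18719} = - \frac{6063}{20498} + \frac{8040}{18719} = \frac{51310623}{383702062} \approx 0.13373$)
$S{\left(K \right)} = -7$ ($S{\left(K \right)} = 0 K^{2} - 7 = 0 - 7 = -7$)
$S{\left(6 - 24 \right)} + N = -7 + \frac{51310623}{383702062} = - \frac{2634603811}{383702062}$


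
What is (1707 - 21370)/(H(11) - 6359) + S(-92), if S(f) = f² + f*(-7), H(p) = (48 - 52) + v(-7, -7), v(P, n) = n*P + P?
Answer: 8227333/903 ≈ 9111.1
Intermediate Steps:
v(P, n) = P + P*n (v(P, n) = P*n + P = P + P*n)
H(p) = 38 (H(p) = (48 - 52) - 7*(1 - 7) = -4 - 7*(-6) = -4 + 42 = 38)
S(f) = f² - 7*f
(1707 - 21370)/(H(11) - 6359) + S(-92) = (1707 - 21370)/(38 - 6359) - 92*(-7 - 92) = -19663/(-6321) - 92*(-99) = -19663*(-1/6321) + 9108 = 2809/903 + 9108 = 8227333/903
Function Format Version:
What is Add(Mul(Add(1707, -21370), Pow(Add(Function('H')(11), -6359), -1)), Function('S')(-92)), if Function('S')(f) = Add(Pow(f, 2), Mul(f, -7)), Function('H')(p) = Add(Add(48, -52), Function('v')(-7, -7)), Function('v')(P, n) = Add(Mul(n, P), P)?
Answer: Rational(8227333, 903) ≈ 9111.1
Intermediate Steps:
Function('v')(P, n) = Add(P, Mul(P, n)) (Function('v')(P, n) = Add(Mul(P, n), P) = Add(P, Mul(P, n)))
Function('H')(p) = 38 (Function('H')(p) = Add(Add(48, -52), Mul(-7, Add(1, -7))) = Add(-4, Mul(-7, -6)) = Add(-4, 42) = 38)
Function('S')(f) = Add(Pow(f, 2), Mul(-7, f))
Add(Mul(Add(1707, -21370), Pow(Add(Function('H')(11), -6359), -1)), Function('S')(-92)) = Add(Mul(Add(1707, -21370), Pow(Add(38, -6359), -1)), Mul(-92, Add(-7, -92))) = Add(Mul(-19663, Pow(-6321, -1)), Mul(-92, -99)) = Add(Mul(-19663, Rational(-1, 6321)), 9108) = Add(Rational(2809, 903), 9108) = Rational(8227333, 903)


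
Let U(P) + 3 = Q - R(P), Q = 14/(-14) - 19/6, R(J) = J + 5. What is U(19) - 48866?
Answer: -293383/6 ≈ -48897.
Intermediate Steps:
R(J) = 5 + J
Q = -25/6 (Q = 14*(-1/14) - 19*⅙ = -1 - 19/6 = -25/6 ≈ -4.1667)
U(P) = -73/6 - P (U(P) = -3 + (-25/6 - (5 + P)) = -3 + (-25/6 + (-5 - P)) = -3 + (-55/6 - P) = -73/6 - P)
U(19) - 48866 = (-73/6 - 1*19) - 48866 = (-73/6 - 19) - 48866 = -187/6 - 48866 = -293383/6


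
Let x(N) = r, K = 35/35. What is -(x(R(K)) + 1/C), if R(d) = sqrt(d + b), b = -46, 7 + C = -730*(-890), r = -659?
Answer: 428147686/649693 ≈ 659.00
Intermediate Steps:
C = 649693 (C = -7 - 730*(-890) = -7 + 649700 = 649693)
K = 1 (K = 35*(1/35) = 1)
R(d) = sqrt(-46 + d) (R(d) = sqrt(d - 46) = sqrt(-46 + d))
x(N) = -659
-(x(R(K)) + 1/C) = -(-659 + 1/649693) = -1*(-428147686/649693) = 428147686/649693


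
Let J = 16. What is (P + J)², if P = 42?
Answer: 3364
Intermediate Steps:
(P + J)² = (42 + 16)² = 58² = 3364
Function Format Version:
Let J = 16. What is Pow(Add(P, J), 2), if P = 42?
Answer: 3364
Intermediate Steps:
Pow(Add(P, J), 2) = Pow(Add(42, 16), 2) = Pow(58, 2) = 3364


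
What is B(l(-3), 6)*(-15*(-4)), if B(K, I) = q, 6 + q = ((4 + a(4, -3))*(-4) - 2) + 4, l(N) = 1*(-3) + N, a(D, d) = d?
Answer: -480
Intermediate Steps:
l(N) = -3 + N
q = -8 (q = -6 + (((4 - 3)*(-4) - 2) + 4) = -6 + ((1*(-4) - 2) + 4) = -6 + ((-4 - 2) + 4) = -6 + (-6 + 4) = -6 - 2 = -8)
B(K, I) = -8
B(l(-3), 6)*(-15*(-4)) = -(-120)*(-4) = -8*60 = -480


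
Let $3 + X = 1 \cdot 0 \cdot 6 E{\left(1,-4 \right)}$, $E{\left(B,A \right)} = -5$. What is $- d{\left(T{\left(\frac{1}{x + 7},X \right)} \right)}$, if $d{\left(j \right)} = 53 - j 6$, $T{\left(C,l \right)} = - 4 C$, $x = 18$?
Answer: $- \frac{1349}{25} \approx -53.96$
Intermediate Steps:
$X = -3$ ($X = -3 + 1 \cdot 0 \cdot 6 \left(-5\right) = -3 + 0 \cdot 6 \left(-5\right) = -3 + 0 \left(-5\right) = -3 + 0 = -3$)
$d{\left(j \right)} = 53 - 6 j$
$- d{\left(T{\left(\frac{1}{x + 7},X \right)} \right)} = - (53 - 6 \left(- \frac{4}{18 + 7}\right)) = - (53 - 6 \left(- \frac{4}{25}\right)) = - (53 - 6 \left(\left(-4\right) \frac{1}{25}\right)) = - (53 - - \frac{24}{25}) = - (53 + \frac{24}{25}) = \left(-1\right) \frac{1349}{25} = - \frac{1349}{25}$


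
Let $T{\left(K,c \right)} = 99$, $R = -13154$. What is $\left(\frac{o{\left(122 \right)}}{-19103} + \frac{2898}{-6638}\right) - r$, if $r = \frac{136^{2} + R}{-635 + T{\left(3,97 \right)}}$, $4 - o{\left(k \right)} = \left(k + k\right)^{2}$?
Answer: $\frac{214883962595}{16991965676} \approx 12.646$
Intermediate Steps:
$o{\left(k \right)} = 4 - 4 k^{2}$ ($o{\left(k \right)} = 4 - \left(k + k\right)^{2} = 4 - \left(2 k\right)^{2} = 4 - 4 k^{2}$)
$r = - \frac{2671}{268}$ ($r = \frac{136^{2} - 13154}{-635 + 99} = \frac{18496 - 13154}{-536} = 5342 \left(- \frac{1}{536}\right) = - \frac{2671}{268} \approx -9.9664$)
$\left(\frac{o{\left(122 \right)}}{-19103} + \frac{2898}{-6638}\right) - r = \left(\frac{4 - 4 \cdot 122^{2}}{-19103} + \frac{2898}{-6638}\right) - - \frac{2671}{268} = \left(\left(4 - 59536\right) \left(- \frac{1}{19103}\right) + 2898 \left(- \frac{1}{6638}\right)\right) + \frac{2671}{268} = \left(\left(4 - 59536\right) \left(- \frac{1}{19103}\right) - \frac{1449}{3319}\right) + \frac{2671}{268} = \left(\left(-59532\right) \left(- \frac{1}{19103}\right) - \frac{1449}{3319}\right) + \frac{2671}{268} = \left(\frac{59532}{19103} - \frac{1449}{3319}\right) + \frac{2671}{268} = \frac{169906461}{63402857} + \frac{2671}{268} = \frac{214883962595}{16991965676}$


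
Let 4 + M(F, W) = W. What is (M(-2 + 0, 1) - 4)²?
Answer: 49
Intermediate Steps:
M(F, W) = -4 + W
(M(-2 + 0, 1) - 4)² = ((-4 + 1) - 4)² = (-3 - 4)² = (-7)² = 49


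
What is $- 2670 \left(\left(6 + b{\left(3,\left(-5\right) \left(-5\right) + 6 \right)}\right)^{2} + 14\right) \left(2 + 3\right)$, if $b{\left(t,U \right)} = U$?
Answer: $-18463050$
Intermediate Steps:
$- 2670 \left(\left(6 + b{\left(3,\left(-5\right) \left(-5\right) + 6 \right)}\right)^{2} + 14\right) \left(2 + 3\right) = - 2670 \left(\left(6 + \left(\left(-5\right) \left(-5\right) + 6\right)\right)^{2} + 14\right) \left(2 + 3\right) = - 2670 \left(\left(6 + \left(25 + 6\right)\right)^{2} + 14\right) 5 = - 2670 \left(\left(6 + 31\right)^{2} + 14\right) 5 = - 2670 \left(37^{2} + 14\right) 5 = - 2670 \left(1369 + 14\right) 5 = - 2670 \cdot 1383 \cdot 5 = \left(-2670\right) 6915 = -18463050$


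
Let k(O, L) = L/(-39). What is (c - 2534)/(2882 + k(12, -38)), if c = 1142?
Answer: -13572/28109 ≈ -0.48283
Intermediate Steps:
k(O, L) = -L/39 (k(O, L) = L*(-1/39) = -L/39)
(c - 2534)/(2882 + k(12, -38)) = (1142 - 2534)/(2882 - 1/39*(-38)) = -1392/(2882 + 38/39) = -1392/112436/39 = -1392*39/112436 = -13572/28109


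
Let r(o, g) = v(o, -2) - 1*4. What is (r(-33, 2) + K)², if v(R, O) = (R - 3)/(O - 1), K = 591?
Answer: 358801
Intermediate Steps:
v(R, O) = (-3 + R)/(-1 + O)
r(o, g) = -3 - o/3 (r(o, g) = (-3 + o)/(-1 - 2) - 1*4 = (-3 + o)/(-3) - 4 = -(-3 + o)/3 - 4 = (1 - o/3) - 4 = -3 - o/3)
(r(-33, 2) + K)² = ((-3 - ⅓*(-33)) + 591)² = ((-3 + 11) + 591)² = (8 + 591)² = 599² = 358801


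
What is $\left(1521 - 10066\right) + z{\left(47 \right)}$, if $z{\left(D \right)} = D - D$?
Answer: $-8545$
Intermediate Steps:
$z{\left(D \right)} = 0$
$\left(1521 - 10066\right) + z{\left(47 \right)} = \left(1521 - 10066\right) + 0 = -8545 + 0 = -8545$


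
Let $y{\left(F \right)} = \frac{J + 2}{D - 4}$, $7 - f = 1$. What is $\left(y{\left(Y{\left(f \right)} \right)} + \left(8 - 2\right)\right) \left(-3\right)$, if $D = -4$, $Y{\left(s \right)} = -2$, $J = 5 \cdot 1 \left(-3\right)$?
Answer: $- \frac{183}{8} \approx -22.875$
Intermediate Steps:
$f = 6$ ($f = 7 - 1 = 6$)
$J = -15$ ($J = 5 \left(-3\right) = -15$)
$y{\left(F \right)} = \frac{13}{8}$ ($y{\left(F \right)} = \frac{-15 + 2}{-4 - 4} = - \frac{13}{-8} = \left(-13\right) \left(- \frac{1}{8}\right) = \frac{13}{8}$)
$\left(y{\left(Y{\left(f \right)} \right)} + \left(8 - 2\right)\right) \left(-3\right) = \left(\frac{13}{8} + \left(8 - 2\right)\right) \left(-3\right) = \left(\frac{13}{8} + 6\right) \left(-3\right) = \frac{61}{8} \left(-3\right) = - \frac{183}{8}$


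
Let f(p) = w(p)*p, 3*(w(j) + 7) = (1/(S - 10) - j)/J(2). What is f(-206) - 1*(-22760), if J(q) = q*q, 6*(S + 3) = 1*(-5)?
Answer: 5146060/249 ≈ 20667.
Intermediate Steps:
S = -23/6 (S = -3 + (1*(-5))/6 = -3 + (⅙)*(-5) = -3 - ⅚ = -23/6 ≈ -3.8333)
J(q) = q²
w(j) = -1163/166 - j/12 (w(j) = -7 + ((1/(-23/6 - 10) - j)/(2²))/3 = -7 + ((1/(-83/6) - j)/4)/3 = -7 + ((-6/83 - j)*(¼))/3 = -7 + (-3/166 - j/4)/3 = -7 + (-1/166 - j/12) = -1163/166 - j/12)
f(p) = p*(-1163/166 - p/12) (f(p) = (-1163/166 - p/12)*p = p*(-1163/166 - p/12))
f(-206) - 1*(-22760) = -1/996*(-206)*(6978 + 83*(-206)) - 1*(-22760) = -1/996*(-206)*(6978 - 17098) + 22760 = -1/996*(-206)*(-10120) + 22760 = -521180/249 + 22760 = 5146060/249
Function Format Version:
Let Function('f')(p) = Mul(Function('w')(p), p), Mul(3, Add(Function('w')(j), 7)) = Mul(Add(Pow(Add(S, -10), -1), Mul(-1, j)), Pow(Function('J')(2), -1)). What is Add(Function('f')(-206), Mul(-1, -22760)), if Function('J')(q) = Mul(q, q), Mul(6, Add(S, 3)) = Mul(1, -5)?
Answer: Rational(5146060, 249) ≈ 20667.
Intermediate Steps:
S = Rational(-23, 6) (S = Add(-3, Mul(Rational(1, 6), Mul(1, -5))) = Add(-3, Mul(Rational(1, 6), -5)) = Add(-3, Rational(-5, 6)) = Rational(-23, 6) ≈ -3.8333)
Function('J')(q) = Pow(q, 2)
Function('w')(j) = Add(Rational(-1163, 166), Mul(Rational(-1, 12), j)) (Function('w')(j) = Add(-7, Mul(Rational(1, 3), Mul(Add(Pow(Add(Rational(-23, 6), -10), -1), Mul(-1, j)), Pow(Pow(2, 2), -1)))) = Add(-7, Mul(Rational(1, 3), Mul(Add(Pow(Rational(-83, 6), -1), Mul(-1, j)), Pow(4, -1)))) = Add(-7, Mul(Rational(1, 3), Mul(Add(Rational(-6, 83), Mul(-1, j)), Rational(1, 4)))) = Add(-7, Mul(Rational(1, 3), Add(Rational(-3, 166), Mul(Rational(-1, 4), j)))) = Add(-7, Add(Rational(-1, 166), Mul(Rational(-1, 12), j))) = Add(Rational(-1163, 166), Mul(Rational(-1, 12), j)))
Function('f')(p) = Mul(p, Add(Rational(-1163, 166), Mul(Rational(-1, 12), p))) (Function('f')(p) = Mul(Add(Rational(-1163, 166), Mul(Rational(-1, 12), p)), p) = Mul(p, Add(Rational(-1163, 166), Mul(Rational(-1, 12), p))))
Add(Function('f')(-206), Mul(-1, -22760)) = Add(Mul(Rational(-1, 996), -206, Add(6978, Mul(83, -206))), Mul(-1, -22760)) = Add(Mul(Rational(-1, 996), -206, Add(6978, -17098)), 22760) = Add(Mul(Rational(-1, 996), -206, -10120), 22760) = Add(Rational(-521180, 249), 22760) = Rational(5146060, 249)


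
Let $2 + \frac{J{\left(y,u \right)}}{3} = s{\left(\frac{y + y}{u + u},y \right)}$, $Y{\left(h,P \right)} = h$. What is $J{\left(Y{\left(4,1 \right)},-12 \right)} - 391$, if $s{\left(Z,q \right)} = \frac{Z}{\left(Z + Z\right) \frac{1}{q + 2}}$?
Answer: $-388$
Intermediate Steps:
$s{\left(Z,q \right)} = 1 + \frac{q}{2}$ ($s{\left(Z,q \right)} = \frac{Z}{2 Z \frac{1}{2 + q}} = Z \frac{2 + q}{2 Z} = 1 + \frac{q}{2}$)
$J{\left(y,u \right)} = -3 + \frac{3 y}{2}$ ($J{\left(y,u \right)} = -6 + 3 \left(1 + \frac{y}{2}\right) = -6 + \left(3 + \frac{3 y}{2}\right) = -3 + \frac{3 y}{2}$)
$J{\left(Y{\left(4,1 \right)},-12 \right)} - 391 = \left(-3 + \frac{3}{2} \cdot 4\right) - 391 = \left(-3 + 6\right) - 391 = 3 - 391 = -388$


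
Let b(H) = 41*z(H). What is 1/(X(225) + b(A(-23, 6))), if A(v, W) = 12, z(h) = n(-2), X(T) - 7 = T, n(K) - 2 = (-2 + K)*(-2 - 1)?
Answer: 1/806 ≈ 0.0012407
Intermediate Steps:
n(K) = 8 - 3*K (n(K) = 2 + (-2 + K)*(-2 - 1) = 2 + (-2 + K)*(-3) = 2 + (6 - 3*K) = 8 - 3*K)
X(T) = 7 + T
z(h) = 14 (z(h) = 8 - 3*(-2) = 8 + 6 = 14)
b(H) = 574 (b(H) = 41*14 = 574)
1/(X(225) + b(A(-23, 6))) = 1/((7 + 225) + 574) = 1/(232 + 574) = 1/806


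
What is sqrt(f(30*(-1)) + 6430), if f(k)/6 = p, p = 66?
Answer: sqrt(6826) ≈ 82.620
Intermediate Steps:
f(k) = 396 (f(k) = 6*66 = 396)
sqrt(f(30*(-1)) + 6430) = sqrt(396 + 6430) = sqrt(6826)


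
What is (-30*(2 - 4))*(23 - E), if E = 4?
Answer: 1140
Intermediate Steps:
(-30*(2 - 4))*(23 - E) = (-30*(2 - 4))*(23 - 1*4) = (-30*(-2))*(23 - 4) = 60*19 = 1140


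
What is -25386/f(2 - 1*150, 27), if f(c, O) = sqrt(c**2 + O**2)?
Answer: -25386*sqrt(22633)/22633 ≈ -168.74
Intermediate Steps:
f(c, O) = sqrt(O**2 + c**2)
-25386/f(2 - 1*150, 27) = -25386/sqrt(27**2 + (2 - 1*150)**2) = -25386/sqrt(729 + (2 - 150)**2) = -25386/sqrt(729 + (-148)**2) = -25386/sqrt(729 + 21904) = -25386*sqrt(22633)/22633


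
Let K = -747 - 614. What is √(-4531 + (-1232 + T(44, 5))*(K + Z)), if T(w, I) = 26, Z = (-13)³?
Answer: √4286417 ≈ 2070.4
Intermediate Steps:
Z = -2197
K = -1361
√(-4531 + (-1232 + T(44, 5))*(K + Z)) = √(-4531 + (-1232 + 26)*(-1361 - 2197)) = √(-4531 - 1206*(-3558)) = √(-4531 + 4290948) = √4286417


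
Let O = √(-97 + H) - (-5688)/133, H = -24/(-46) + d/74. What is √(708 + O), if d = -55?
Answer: √(38470472510064 + 30106678*I*√281631642)/226366 ≈ 27.401 + 0.17992*I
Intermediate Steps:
H = -377/1702 (H = -24/(-46) - 55/74 = -24*(-1/46) - 55*1/74 = 12/23 - 55/74 = -377/1702 ≈ -0.22150)
O = 5688/133 + I*√281631642/1702 (O = √(-97 - 377/1702) - (-5688)/133 = √(-165471/1702) - (-5688)/133 = I*√281631642/1702 - 237*(-24/133) = I*√281631642/1702 + 5688/133 = 5688/133 + I*√281631642/1702 ≈ 42.767 + 9.8601*I)
√(708 + O) = √(708 + (5688/133 + I*√281631642/1702)) = √(99852/133 + I*√281631642/1702)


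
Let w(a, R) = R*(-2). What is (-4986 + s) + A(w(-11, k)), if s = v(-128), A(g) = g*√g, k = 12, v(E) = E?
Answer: -5114 - 48*I*√6 ≈ -5114.0 - 117.58*I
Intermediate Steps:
w(a, R) = -2*R
A(g) = g^(3/2)
s = -128
(-4986 + s) + A(w(-11, k)) = (-4986 - 128) + (-2*12)^(3/2) = -5114 + (-24)^(3/2) = -5114 - 48*I*√6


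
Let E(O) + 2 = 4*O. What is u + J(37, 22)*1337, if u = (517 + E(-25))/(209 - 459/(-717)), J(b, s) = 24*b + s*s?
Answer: 91909073041/50104 ≈ 1.8344e+6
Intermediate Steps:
J(b, s) = s**2 + 24*b (J(b, s) = 24*b + s**2 = s**2 + 24*b)
E(O) = -2 + 4*O
u = 99185/50104 (u = (517 + (-2 + 4*(-25)))/(209 - 459/(-717)) = (517 + (-2 - 100))/(209 - 459*(-1/717)) = (517 - 102)/(209 + 153/239) = 415/(50104/239) = 415*(239/50104) = 99185/50104 ≈ 1.9796)
u + J(37, 22)*1337 = 99185/50104 + (22**2 + 24*37)*1337 = 99185/50104 + (484 + 888)*1337 = 99185/50104 + 1372*1337 = 99185/50104 + 1834364 = 91909073041/50104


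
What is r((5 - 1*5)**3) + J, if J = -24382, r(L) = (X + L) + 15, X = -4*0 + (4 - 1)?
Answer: -24364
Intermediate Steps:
X = 3 (X = 0 + 3 = 3)
r(L) = 18 + L (r(L) = (3 + L) + 15 = 18 + L)
r((5 - 1*5)**3) + J = (18 + (5 - 1*5)**3) - 24382 = (18 + (5 - 5)**3) - 24382 = (18 + 0**3) - 24382 = (18 + 0) - 24382 = 18 - 24382 = -24364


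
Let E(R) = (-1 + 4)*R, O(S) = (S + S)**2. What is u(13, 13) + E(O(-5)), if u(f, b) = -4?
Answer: 296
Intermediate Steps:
O(S) = 4*S**2 (O(S) = (2*S)**2 = 4*S**2)
E(R) = 3*R
u(13, 13) + E(O(-5)) = -4 + 3*(4*(-5)**2) = -4 + 3*(4*25) = -4 + 3*100 = -4 + 300 = 296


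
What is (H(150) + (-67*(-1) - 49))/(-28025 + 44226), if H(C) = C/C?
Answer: 19/16201 ≈ 0.0011728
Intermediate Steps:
H(C) = 1
(H(150) + (-67*(-1) - 49))/(-28025 + 44226) = (1 + (-67*(-1) - 49))/(-28025 + 44226) = (1 + (67 - 49))/16201 = (1 + 18)*(1/16201) = 19*(1/16201) = 19/16201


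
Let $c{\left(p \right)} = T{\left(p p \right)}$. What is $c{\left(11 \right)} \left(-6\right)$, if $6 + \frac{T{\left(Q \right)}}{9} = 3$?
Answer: $162$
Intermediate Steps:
$T{\left(Q \right)} = -27$ ($T{\left(Q \right)} = -54 + 9 \cdot 3 = -54 + 27 = -27$)
$c{\left(p \right)} = -27$
$c{\left(11 \right)} \left(-6\right) = \left(-27\right) \left(-6\right) = 162$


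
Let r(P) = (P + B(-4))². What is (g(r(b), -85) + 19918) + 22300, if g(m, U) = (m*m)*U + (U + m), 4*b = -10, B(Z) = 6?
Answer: 470239/16 ≈ 29390.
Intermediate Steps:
b = -5/2 (b = (¼)*(-10) = -5/2 ≈ -2.5000)
r(P) = (6 + P)² (r(P) = (P + 6)² = (6 + P)²)
g(m, U) = U + m + U*m² (g(m, U) = m²*U + (U + m) = U*m² + (U + m) = U + m + U*m²)
(g(r(b), -85) + 19918) + 22300 = ((-85 + (6 - 5/2)² - 85*(6 - 5/2)⁴) + 19918) + 22300 = ((-85 + (7/2)² - 85*((7/2)²)²) + 19918) + 22300 = ((-85 + 49/4 - 85*(49/4)²) + 19918) + 22300 = ((-85 + 49/4 - 85*2401/16) + 19918) + 22300 = ((-85 + 49/4 - 204085/16) + 19918) + 22300 = (-205249/16 + 19918) + 22300 = 113439/16 + 22300 = 470239/16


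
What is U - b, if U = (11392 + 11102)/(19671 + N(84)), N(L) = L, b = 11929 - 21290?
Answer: 61649683/6585 ≈ 9362.1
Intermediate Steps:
b = -9361
U = 7498/6585 (U = (11392 + 11102)/(19671 + 84) = 22494/19755 = 22494*(1/19755) = 7498/6585 ≈ 1.1386)
U - b = 7498/6585 - 1*(-9361) = 7498/6585 + 9361 = 61649683/6585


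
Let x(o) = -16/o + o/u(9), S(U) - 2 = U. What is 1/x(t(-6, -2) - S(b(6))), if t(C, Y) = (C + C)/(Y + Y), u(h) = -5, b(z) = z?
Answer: 5/21 ≈ 0.23810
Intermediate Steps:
S(U) = 2 + U
t(C, Y) = C/Y (t(C, Y) = (2*C)/((2*Y)) = (2*C)*(1/(2*Y)) = C/Y)
x(o) = -16/o - o/5 (x(o) = -16/o + o/(-5) = -16/o + o*(-⅕) = -16/o - o/5)
1/x(t(-6, -2) - S(b(6))) = 1/(-16/(-6/(-2) - (2 + 6)) - (-6/(-2) - (2 + 6))/5) = 1/(-16/(-6*(-½) - 1*8) - (-6*(-½) - 1*8)/5) = 1/(-16/(3 - 8) - (3 - 8)/5) = 1/(-16/(-5) - ⅕*(-5)) = 1/(-16*(-⅕) + 1) = 1/(16/5 + 1) = 1/(21/5) = 5/21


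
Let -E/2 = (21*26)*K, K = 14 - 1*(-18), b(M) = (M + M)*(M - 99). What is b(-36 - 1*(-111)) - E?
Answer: 31344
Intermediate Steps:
b(M) = 2*M*(-99 + M) (b(M) = (2*M)*(-99 + M) = 2*M*(-99 + M))
K = 32 (K = 14 + 18 = 32)
E = -34944 (E = -2*21*26*32 = -1092*32 = -2*17472 = -34944)
b(-36 - 1*(-111)) - E = 2*(-36 - 1*(-111))*(-99 + (-36 - 1*(-111))) - 1*(-34944) = 2*(-36 + 111)*(-99 + (-36 + 111)) + 34944 = 2*75*(-99 + 75) + 34944 = 2*75*(-24) + 34944 = -3600 + 34944 = 31344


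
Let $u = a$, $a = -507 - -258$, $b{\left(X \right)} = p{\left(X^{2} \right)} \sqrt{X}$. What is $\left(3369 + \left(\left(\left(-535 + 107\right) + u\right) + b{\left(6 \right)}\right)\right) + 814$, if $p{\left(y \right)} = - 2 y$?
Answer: $3506 - 72 \sqrt{6} \approx 3329.6$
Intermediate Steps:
$b{\left(X \right)} = - 2 X^{\frac{5}{2}}$ ($b{\left(X \right)} = - 2 X^{2} \sqrt{X} = - 2 X^{\frac{5}{2}}$)
$a = -249$ ($a = -507 + 258 = -249$)
$u = -249$
$\left(3369 + \left(\left(\left(-535 + 107\right) + u\right) + b{\left(6 \right)}\right)\right) + 814 = \left(3369 + \left(\left(\left(-535 + 107\right) - 249\right) - 2 \cdot 6^{\frac{5}{2}}\right)\right) + 814 = \left(3369 - \left(677 + 2 \cdot 36 \sqrt{6}\right)\right) + 814 = \left(3369 - \left(677 + 72 \sqrt{6}\right)\right) + 814 = \left(2692 - 72 \sqrt{6}\right) + 814 = 3506 - 72 \sqrt{6}$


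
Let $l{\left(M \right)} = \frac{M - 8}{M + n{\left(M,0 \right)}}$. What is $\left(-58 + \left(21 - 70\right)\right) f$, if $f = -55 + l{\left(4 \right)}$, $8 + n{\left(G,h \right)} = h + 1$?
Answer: $\frac{17227}{3} \approx 5742.3$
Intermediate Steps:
$n{\left(G,h \right)} = -7 + h$ ($n{\left(G,h \right)} = -8 + \left(h + 1\right) = -8 + \left(1 + h\right) = -7 + h$)
$l{\left(M \right)} = \frac{-8 + M}{-7 + M}$ ($l{\left(M \right)} = \frac{M - 8}{M + \left(-7 + 0\right)} = \frac{-8 + M}{M - 7} = \frac{-8 + M}{-7 + M}$)
$f = - \frac{161}{3}$ ($f = -55 + \frac{-8 + 4}{-7 + 4} = -55 + \frac{1}{-3} \left(-4\right) = -55 - - \frac{4}{3} = -55 + \frac{4}{3} = - \frac{161}{3} \approx -53.667$)
$\left(-58 + \left(21 - 70\right)\right) f = \left(-58 + \left(21 - 70\right)\right) \left(- \frac{161}{3}\right) = \left(-58 - 49\right) \left(- \frac{161}{3}\right) = \left(-107\right) \left(- \frac{161}{3}\right) = \frac{17227}{3}$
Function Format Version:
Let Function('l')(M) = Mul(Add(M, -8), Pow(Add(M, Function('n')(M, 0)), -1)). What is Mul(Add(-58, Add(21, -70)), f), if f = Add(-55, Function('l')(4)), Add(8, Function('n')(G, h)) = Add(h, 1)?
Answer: Rational(17227, 3) ≈ 5742.3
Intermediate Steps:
Function('n')(G, h) = Add(-7, h) (Function('n')(G, h) = Add(-8, Add(h, 1)) = Add(-8, Add(1, h)) = Add(-7, h))
Function('l')(M) = Mul(Pow(Add(-7, M), -1), Add(-8, M)) (Function('l')(M) = Mul(Add(M, -8), Pow(Add(M, Add(-7, 0)), -1)) = Mul(Add(-8, M), Pow(Add(M, -7), -1)) = Mul(Add(-8, M), Pow(Add(-7, M), -1)) = Mul(Pow(Add(-7, M), -1), Add(-8, M)))
f = Rational(-161, 3) (f = Add(-55, Mul(Pow(Add(-7, 4), -1), Add(-8, 4))) = Add(-55, Mul(Pow(-3, -1), -4)) = Add(-55, Mul(Rational(-1, 3), -4)) = Add(-55, Rational(4, 3)) = Rational(-161, 3) ≈ -53.667)
Mul(Add(-58, Add(21, -70)), f) = Mul(Add(-58, Add(21, -70)), Rational(-161, 3)) = Mul(Add(-58, -49), Rational(-161, 3)) = Mul(-107, Rational(-161, 3)) = Rational(17227, 3)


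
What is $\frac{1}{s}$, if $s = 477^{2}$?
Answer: $\frac{1}{227529} \approx 4.395 \cdot 10^{-6}$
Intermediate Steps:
$s = 227529$
$\frac{1}{s} = \frac{1}{227529}$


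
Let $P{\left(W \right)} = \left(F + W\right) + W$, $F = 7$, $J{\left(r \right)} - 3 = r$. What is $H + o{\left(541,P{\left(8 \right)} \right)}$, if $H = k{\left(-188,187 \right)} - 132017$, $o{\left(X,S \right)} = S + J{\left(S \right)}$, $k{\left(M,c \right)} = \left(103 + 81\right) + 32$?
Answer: $-131752$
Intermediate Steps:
$J{\left(r \right)} = 3 + r$
$k{\left(M,c \right)} = 216$ ($k{\left(M,c \right)} = 184 + 32 = 216$)
$P{\left(W \right)} = 7 + 2 W$ ($P{\left(W \right)} = \left(7 + W\right) + W = 7 + 2 W$)
$o{\left(X,S \right)} = 3 + 2 S$ ($o{\left(X,S \right)} = S + \left(3 + S\right) = 3 + 2 S$)
$H = -131801$ ($H = 216 - 132017 = -131801$)
$H + o{\left(541,P{\left(8 \right)} \right)} = -131801 + \left(3 + 2 \left(7 + 2 \cdot 8\right)\right) = -131801 + \left(3 + 2 \left(7 + 16\right)\right) = -131801 + \left(3 + 2 \cdot 23\right) = -131801 + \left(3 + 46\right) = -131801 + 49 = -131752$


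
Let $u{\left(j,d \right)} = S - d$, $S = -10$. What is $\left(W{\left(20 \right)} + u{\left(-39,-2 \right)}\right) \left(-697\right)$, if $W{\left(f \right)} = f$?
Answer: $-8364$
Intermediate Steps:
$u{\left(j,d \right)} = -10 - d$
$\left(W{\left(20 \right)} + u{\left(-39,-2 \right)}\right) \left(-697\right) = \left(20 - 8\right) \left(-697\right) = 12 \left(-697\right) = -8364$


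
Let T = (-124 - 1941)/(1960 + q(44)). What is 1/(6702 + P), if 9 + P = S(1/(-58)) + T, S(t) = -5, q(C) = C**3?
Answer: 87144/582817007 ≈ 0.00014952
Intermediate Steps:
T = -2065/87144 (T = (-124 - 1941)/(1960 + 44**3) = -2065/(1960 + 85184) = -2065/87144 ≈ -0.023696)
P = -1222081/87144 (P = -9 + (-5 - 2065/87144) = -9 - 437785/87144 = -1222081/87144 ≈ -14.024)
1/(6702 + P) = 1/(6702 - 1222081/87144) = 1/(582817007/87144) = 87144/582817007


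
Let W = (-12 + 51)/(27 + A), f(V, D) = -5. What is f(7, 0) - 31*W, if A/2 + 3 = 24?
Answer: -518/23 ≈ -22.522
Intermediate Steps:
A = 42 (A = -6 + 2*24 = -6 + 48 = 42)
W = 13/23 (W = (-12 + 51)/(27 + 42) = 39/69 = 39*(1/69) = 13/23 ≈ 0.56522)
f(7, 0) - 31*W = -5 - 31*13/23 = -5 - 403/23 = -518/23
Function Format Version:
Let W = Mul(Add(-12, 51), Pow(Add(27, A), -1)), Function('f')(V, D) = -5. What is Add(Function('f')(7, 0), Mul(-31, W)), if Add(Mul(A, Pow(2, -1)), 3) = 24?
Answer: Rational(-518, 23) ≈ -22.522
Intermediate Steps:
A = 42 (A = Add(-6, Mul(2, 24)) = Add(-6, 48) = 42)
W = Rational(13, 23) (W = Mul(Add(-12, 51), Pow(Add(27, 42), -1)) = Mul(39, Pow(69, -1)) = Mul(39, Rational(1, 69)) = Rational(13, 23) ≈ 0.56522)
Add(Function('f')(7, 0), Mul(-31, W)) = Add(-5, Mul(-31, Rational(13, 23))) = Add(-5, Rational(-403, 23)) = Rational(-518, 23)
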